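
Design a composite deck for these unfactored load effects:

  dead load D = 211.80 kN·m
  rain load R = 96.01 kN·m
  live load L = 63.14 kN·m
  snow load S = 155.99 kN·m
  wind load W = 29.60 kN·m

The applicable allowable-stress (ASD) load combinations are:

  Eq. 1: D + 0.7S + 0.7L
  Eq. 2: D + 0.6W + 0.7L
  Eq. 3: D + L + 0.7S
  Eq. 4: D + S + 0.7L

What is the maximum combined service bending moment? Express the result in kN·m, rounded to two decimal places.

411.99 kN·m

Eq. 1: 1.0(211.80) + 0.7(155.99) + 0.7(63.14) = 211.80 + 109.19 + 44.20 = 365.19
Eq. 2: 1.0(211.80) + 0.6(29.60) + 0.7(63.14) = 211.80 + 17.76 + 44.20 = 273.76
Eq. 3: 1.0(211.80) + 1.0(63.14) + 0.7(155.99) = 211.80 + 63.14 + 109.19 = 384.13
Eq. 4: 1.0(211.80) + 1.0(155.99) + 0.7(63.14) = 211.80 + 155.99 + 44.20 = 411.99
The controlling combination is 4, giving 411.99 kN·m.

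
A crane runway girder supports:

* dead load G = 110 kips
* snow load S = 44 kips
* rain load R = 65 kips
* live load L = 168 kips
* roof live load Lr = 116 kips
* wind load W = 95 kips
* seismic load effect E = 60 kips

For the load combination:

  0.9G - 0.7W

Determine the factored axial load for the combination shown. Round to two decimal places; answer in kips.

0.9(110) - 0.7(95) = 32.50
P_u = 32.50 kips.

32.50 kips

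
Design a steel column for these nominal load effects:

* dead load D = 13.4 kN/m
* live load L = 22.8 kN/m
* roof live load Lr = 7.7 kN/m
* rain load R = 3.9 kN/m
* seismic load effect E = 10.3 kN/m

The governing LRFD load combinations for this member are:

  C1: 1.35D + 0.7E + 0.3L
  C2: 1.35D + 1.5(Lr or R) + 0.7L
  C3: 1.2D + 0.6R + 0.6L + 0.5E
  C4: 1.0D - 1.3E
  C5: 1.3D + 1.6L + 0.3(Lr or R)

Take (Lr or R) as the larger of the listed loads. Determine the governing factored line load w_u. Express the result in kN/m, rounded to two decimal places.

(Lr or R) → Lr = 7.7 kN/m.
C1: 1.35(13.4) + 0.7(10.3) + 0.3(22.8) = 18.09 + 7.21 + 6.84 = 32.14
C2: 1.35(13.4) + 1.5(7.7) + 0.7(22.8) = 18.09 + 11.55 + 15.96 = 45.60
C3: 1.2(13.4) + 0.6(3.9) + 0.6(22.8) + 0.5(10.3) = 16.08 + 2.34 + 13.68 + 5.15 = 37.25
C4: 1.0(13.4) - 1.3(10.3) = 13.40 - 13.39 = 0.01
C5: 1.3(13.4) + 1.6(22.8) + 0.3(7.7) = 17.42 + 36.48 + 2.31 = 56.21
Maximum is from combination 5.

56.21 kN/m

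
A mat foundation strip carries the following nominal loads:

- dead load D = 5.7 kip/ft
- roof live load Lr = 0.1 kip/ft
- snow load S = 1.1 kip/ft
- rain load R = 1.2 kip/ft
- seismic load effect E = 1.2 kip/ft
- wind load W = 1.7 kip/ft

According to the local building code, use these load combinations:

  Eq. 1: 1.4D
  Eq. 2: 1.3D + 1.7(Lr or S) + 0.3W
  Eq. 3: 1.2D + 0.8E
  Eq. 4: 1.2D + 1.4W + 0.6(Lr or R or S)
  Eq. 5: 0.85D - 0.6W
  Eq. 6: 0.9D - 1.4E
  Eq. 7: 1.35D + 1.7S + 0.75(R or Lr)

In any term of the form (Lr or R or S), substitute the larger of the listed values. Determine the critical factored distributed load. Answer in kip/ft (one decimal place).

(Lr or S) → S = 1.1 kip/ft; (Lr or R or S) → R = 1.2 kip/ft; (R or Lr) → R = 1.2 kip/ft.
Eq. 1: 1.4(5.7) = 8.0
Eq. 2: 1.3(5.7) + 1.7(1.1) + 0.3(1.7) = 7.4 + 1.9 + 0.5 = 9.8
Eq. 3: 1.2(5.7) + 0.8(1.2) = 6.8 + 1.0 = 7.8
Eq. 4: 1.2(5.7) + 1.4(1.7) + 0.6(1.2) = 6.8 + 2.4 + 0.7 = 9.9
Eq. 5: 0.85(5.7) - 0.6(1.7) = 4.8 - 1.0 = 3.8
Eq. 6: 0.9(5.7) - 1.4(1.2) = 3.5
Eq. 7: 1.35(5.7) + 1.7(1.1) + 0.75(1.2) = 7.7 + 1.9 + 0.9 = 10.5
The controlling combination is 7, giving 10.5 kip/ft.

10.5 kip/ft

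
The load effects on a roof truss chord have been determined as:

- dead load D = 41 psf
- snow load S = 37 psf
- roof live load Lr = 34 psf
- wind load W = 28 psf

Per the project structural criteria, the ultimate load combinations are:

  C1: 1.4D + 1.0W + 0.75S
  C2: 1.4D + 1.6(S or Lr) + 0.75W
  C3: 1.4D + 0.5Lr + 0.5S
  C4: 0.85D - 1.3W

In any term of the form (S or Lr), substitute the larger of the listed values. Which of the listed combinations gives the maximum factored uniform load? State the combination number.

Combination 2

(S or Lr) → S = 37 psf.
C1: 1.4(41) + 1.0(28) + 0.75(37) = 113.15
C2: 1.4(41) + 1.6(37) + 0.75(28) = 137.60
C3: 1.4(41) + 0.5(34) + 0.5(37) = 92.90
C4: 0.85(41) - 1.3(28) = -1.55
The largest value is 137.60 psf from combination 2.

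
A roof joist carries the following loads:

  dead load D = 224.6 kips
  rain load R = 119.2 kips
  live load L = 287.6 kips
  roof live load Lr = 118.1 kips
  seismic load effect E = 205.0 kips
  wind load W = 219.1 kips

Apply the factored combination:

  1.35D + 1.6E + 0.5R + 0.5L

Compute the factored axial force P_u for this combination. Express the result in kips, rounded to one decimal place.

1.35(224.6) + 1.6(205.0) + 0.5(119.2) + 0.5(287.6) = 303.2 + 328.0 + 59.6 + 143.8 = 834.6
P_u = 834.6 kips.

834.6 kips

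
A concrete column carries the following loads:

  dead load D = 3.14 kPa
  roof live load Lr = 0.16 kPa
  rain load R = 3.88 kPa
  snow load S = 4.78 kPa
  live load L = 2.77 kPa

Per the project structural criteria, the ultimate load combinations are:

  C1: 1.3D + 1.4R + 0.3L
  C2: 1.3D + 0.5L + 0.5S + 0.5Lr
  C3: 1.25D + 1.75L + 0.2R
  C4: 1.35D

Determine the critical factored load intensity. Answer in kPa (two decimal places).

C1: 1.3(3.14) + 1.4(3.88) + 0.3(2.77) = 10.35
C2: 1.3(3.14) + 0.5(2.77) + 0.5(4.78) + 0.5(0.16) = 4.08 + 1.39 + 2.39 + 0.08 = 7.94
C3: 1.25(3.14) + 1.75(2.77) + 0.2(3.88) = 9.55
C4: 1.35(3.14) = 4.24
The controlling combination is 1, giving 10.35 kPa.

10.35 kPa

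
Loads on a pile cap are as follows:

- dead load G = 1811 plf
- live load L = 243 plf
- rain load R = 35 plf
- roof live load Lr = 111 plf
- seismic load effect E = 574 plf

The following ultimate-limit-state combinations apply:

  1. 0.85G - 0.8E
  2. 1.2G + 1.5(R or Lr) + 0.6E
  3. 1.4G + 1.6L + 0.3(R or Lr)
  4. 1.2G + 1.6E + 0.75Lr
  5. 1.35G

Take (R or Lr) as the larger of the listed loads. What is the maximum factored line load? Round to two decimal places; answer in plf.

3174.85 plf

(R or Lr) → Lr = 111 plf.
1. 0.85(1811) - 0.8(574) = 1539.35 - 459.20 = 1080.15
2. 1.2(1811) + 1.5(111) + 0.6(574) = 2173.20 + 166.50 + 344.40 = 2684.10
3. 1.4(1811) + 1.6(243) + 0.3(111) = 2535.40 + 388.80 + 33.30 = 2957.50
4. 1.2(1811) + 1.6(574) + 0.75(111) = 2173.20 + 918.40 + 83.25 = 3174.85
5. 1.35(1811) = 2444.85
The controlling combination is 4, giving 3174.85 plf.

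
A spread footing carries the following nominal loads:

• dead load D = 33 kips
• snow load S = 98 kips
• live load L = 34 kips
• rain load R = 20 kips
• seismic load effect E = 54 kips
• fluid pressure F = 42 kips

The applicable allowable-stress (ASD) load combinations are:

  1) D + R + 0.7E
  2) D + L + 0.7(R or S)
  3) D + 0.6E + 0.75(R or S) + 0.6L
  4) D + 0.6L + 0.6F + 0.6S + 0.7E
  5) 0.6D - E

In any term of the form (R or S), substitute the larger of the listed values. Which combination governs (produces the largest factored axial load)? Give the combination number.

Combination 4

(R or S) → S = 98 kips.
1) 1.0(33) + 1.0(20) + 0.7(54) = 33.00 + 20.00 + 37.80 = 90.80
2) 1.0(33) + 1.0(34) + 0.7(98) = 33.00 + 34.00 + 68.60 = 135.60
3) 1.0(33) + 0.6(54) + 0.75(98) + 0.6(34) = 33.00 + 32.40 + 73.50 + 20.40 = 159.30
4) 1.0(33) + 0.6(34) + 0.6(42) + 0.6(98) + 0.7(54) = 33.00 + 20.40 + 25.20 + 58.80 + 37.80 = 175.20
5) 0.6(33) - 1.0(54) = 19.80 - 54.00 = -34.20
The largest value is 175.20 kips from combination 4.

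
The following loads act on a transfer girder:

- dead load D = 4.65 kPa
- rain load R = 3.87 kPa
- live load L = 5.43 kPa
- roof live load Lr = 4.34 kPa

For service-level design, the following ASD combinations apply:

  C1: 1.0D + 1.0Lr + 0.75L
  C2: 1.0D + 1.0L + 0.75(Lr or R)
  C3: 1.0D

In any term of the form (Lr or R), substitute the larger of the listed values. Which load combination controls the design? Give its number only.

Combination 2

(Lr or R) → Lr = 4.34 kPa.
C1: 1.0(4.65) + 1.0(4.34) + 0.75(5.43) = 4.65 + 4.34 + 4.07 = 13.06
C2: 1.0(4.65) + 1.0(5.43) + 0.75(4.34) = 4.65 + 5.43 + 3.26 = 13.34
C3: 1.0(4.65) = 4.65
The largest value is 13.34 kPa from combination 2.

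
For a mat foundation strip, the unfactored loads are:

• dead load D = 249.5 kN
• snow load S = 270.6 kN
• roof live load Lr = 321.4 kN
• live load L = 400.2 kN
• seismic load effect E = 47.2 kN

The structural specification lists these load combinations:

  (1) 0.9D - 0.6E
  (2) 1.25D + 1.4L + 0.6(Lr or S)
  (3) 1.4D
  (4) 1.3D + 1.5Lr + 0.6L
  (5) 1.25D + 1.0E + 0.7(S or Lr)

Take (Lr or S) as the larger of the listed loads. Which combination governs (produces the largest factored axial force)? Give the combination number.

Combination 2

(Lr or S) → Lr = 321.4 kN; (S or Lr) → Lr = 321.4 kN.
(1) 0.9(249.5) - 0.6(47.2) = 224.55 - 28.32 = 196.23
(2) 1.25(249.5) + 1.4(400.2) + 0.6(321.4) = 311.88 + 560.28 + 192.84 = 1065.00
(3) 1.4(249.5) = 349.30
(4) 1.3(249.5) + 1.5(321.4) + 0.6(400.2) = 324.35 + 482.10 + 240.12 = 1046.57
(5) 1.25(249.5) + 1.0(47.2) + 0.7(321.4) = 311.88 + 47.20 + 224.98 = 584.06
The largest value is 1065.00 kN from combination 2.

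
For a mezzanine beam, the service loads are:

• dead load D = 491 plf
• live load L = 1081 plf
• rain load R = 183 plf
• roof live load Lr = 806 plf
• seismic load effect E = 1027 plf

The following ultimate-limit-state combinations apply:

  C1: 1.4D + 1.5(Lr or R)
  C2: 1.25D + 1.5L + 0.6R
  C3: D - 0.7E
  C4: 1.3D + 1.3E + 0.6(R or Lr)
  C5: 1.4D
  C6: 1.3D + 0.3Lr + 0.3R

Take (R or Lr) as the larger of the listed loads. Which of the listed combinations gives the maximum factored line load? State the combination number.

Combination 4

(Lr or R) → Lr = 806 plf; (R or Lr) → Lr = 806 plf.
C1: 1.4(491) + 1.5(806) = 1896.40
C2: 1.25(491) + 1.5(1081) + 0.6(183) = 2345.05
C3: 1.0(491) - 0.7(1027) = -227.90
C4: 1.3(491) + 1.3(1027) + 0.6(806) = 2457.00
C5: 1.4(491) = 687.40
C6: 1.3(491) + 0.3(806) + 0.3(183) = 935.00
The largest value is 2457.00 plf from combination 4.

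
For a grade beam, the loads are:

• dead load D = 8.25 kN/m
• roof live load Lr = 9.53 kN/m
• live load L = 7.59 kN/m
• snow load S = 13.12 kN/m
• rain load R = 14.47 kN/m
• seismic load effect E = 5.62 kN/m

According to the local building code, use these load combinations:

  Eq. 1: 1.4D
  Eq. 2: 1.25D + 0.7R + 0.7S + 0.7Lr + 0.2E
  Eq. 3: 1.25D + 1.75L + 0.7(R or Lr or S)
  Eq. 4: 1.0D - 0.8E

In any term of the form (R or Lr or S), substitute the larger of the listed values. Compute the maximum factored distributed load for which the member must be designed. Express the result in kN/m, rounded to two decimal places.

(R or Lr or S) → R = 14.47 kN/m.
Eq. 1: 1.4(8.25) = 11.55
Eq. 2: 1.25(8.25) + 0.7(14.47) + 0.7(13.12) + 0.7(9.53) + 0.2(5.62) = 37.42
Eq. 3: 1.25(8.25) + 1.75(7.59) + 0.7(14.47) = 33.72
Eq. 4: 1.0(8.25) - 0.8(5.62) = 3.75
The controlling combination is 2, giving 37.42 kN/m.

37.42 kN/m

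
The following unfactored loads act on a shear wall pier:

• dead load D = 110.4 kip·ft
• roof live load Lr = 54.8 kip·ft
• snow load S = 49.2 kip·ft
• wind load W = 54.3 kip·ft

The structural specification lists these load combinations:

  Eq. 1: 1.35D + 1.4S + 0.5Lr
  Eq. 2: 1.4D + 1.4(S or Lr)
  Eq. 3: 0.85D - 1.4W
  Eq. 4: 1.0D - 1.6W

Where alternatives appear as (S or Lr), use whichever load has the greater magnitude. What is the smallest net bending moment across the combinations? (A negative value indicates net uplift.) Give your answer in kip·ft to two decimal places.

(S or Lr) → Lr = 54.8 kip·ft.
Eq. 1: 1.35(110.4) + 1.4(49.2) + 0.5(54.8) = 149.04 + 68.88 + 27.40 = 245.32
Eq. 2: 1.4(110.4) + 1.4(54.8) = 154.56 + 76.72 = 231.28
Eq. 3: 0.85(110.4) - 1.4(54.3) = 93.84 - 76.02 = 17.82
Eq. 4: 1.0(110.4) - 1.6(54.3) = 110.40 - 86.88 = 23.52
Combination 3 gives the minimum: 17.82 kip·ft.

17.82 kip·ft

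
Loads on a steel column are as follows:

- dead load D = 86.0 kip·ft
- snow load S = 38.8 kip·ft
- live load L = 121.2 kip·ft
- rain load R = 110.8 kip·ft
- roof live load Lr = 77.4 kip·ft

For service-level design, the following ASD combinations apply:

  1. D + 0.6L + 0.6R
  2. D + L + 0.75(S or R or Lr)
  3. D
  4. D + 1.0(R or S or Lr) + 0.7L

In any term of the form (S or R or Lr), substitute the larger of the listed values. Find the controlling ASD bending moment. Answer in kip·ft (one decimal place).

(S or R or Lr) → R = 110.8 kip·ft; (R or S or Lr) → R = 110.8 kip·ft.
1. 1.0(86.0) + 0.6(121.2) + 0.6(110.8) = 86.0 + 72.7 + 66.5 = 225.2
2. 1.0(86.0) + 1.0(121.2) + 0.75(110.8) = 86.0 + 121.2 + 83.1 = 290.3
3. 1.0(86.0) = 86.0
4. 1.0(86.0) + 1.0(110.8) + 0.7(121.2) = 86.0 + 110.8 + 84.8 = 281.6
The controlling combination is 2, giving 290.3 kip·ft.

290.3 kip·ft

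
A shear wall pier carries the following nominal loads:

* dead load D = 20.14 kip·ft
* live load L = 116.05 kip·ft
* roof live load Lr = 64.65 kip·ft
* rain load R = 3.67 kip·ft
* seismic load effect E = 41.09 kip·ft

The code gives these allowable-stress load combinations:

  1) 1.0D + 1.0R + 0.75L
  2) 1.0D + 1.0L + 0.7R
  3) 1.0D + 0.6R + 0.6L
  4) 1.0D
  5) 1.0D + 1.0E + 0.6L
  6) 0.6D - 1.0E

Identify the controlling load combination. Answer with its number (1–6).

Combination 2

1) 1.0(20.14) + 1.0(3.67) + 0.75(116.05) = 20.14 + 3.67 + 87.04 = 110.85
2) 1.0(20.14) + 1.0(116.05) + 0.7(3.67) = 20.14 + 116.05 + 2.57 = 138.76
3) 1.0(20.14) + 0.6(3.67) + 0.6(116.05) = 20.14 + 2.20 + 69.63 = 91.97
4) 1.0(20.14) = 20.14
5) 1.0(20.14) + 1.0(41.09) + 0.6(116.05) = 20.14 + 41.09 + 69.63 = 130.86
6) 0.6(20.14) - 1.0(41.09) = 12.08 - 41.09 = -29.01
The largest value is 138.76 kip·ft from combination 2.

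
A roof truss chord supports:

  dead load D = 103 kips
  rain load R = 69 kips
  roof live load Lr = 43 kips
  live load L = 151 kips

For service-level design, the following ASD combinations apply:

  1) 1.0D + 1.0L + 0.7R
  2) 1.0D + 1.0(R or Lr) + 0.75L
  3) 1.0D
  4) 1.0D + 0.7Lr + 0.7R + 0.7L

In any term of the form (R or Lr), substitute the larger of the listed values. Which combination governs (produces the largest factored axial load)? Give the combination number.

(R or Lr) → R = 69 kips.
1) 1.0(103) + 1.0(151) + 0.7(69) = 103.0 + 151.0 + 48.3 = 302.3
2) 1.0(103) + 1.0(69) + 0.75(151) = 103.0 + 69.0 + 113.3 = 285.3
3) 1.0(103) = 103.0
4) 1.0(103) + 0.7(43) + 0.7(69) + 0.7(151) = 103.0 + 30.1 + 48.3 + 105.7 = 287.1
The largest value is 302.3 kips from combination 1.

Combination 1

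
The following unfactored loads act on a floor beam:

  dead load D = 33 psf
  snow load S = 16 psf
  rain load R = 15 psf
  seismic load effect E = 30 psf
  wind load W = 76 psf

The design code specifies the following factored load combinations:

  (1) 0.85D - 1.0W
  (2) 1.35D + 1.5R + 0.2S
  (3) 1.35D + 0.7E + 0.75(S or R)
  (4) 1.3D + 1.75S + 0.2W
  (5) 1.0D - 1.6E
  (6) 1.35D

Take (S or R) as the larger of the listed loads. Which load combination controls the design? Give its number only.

(S or R) → S = 16 psf.
(1) 0.85(33) - 1.0(76) = -48.0
(2) 1.35(33) + 1.5(15) + 0.2(16) = 70.3
(3) 1.35(33) + 0.7(30) + 0.75(16) = 77.6
(4) 1.3(33) + 1.75(16) + 0.2(76) = 86.1
(5) 1.0(33) - 1.6(30) = -15.0
(6) 1.35(33) = 44.6
The largest value is 86.1 psf from combination 4.

Combination 4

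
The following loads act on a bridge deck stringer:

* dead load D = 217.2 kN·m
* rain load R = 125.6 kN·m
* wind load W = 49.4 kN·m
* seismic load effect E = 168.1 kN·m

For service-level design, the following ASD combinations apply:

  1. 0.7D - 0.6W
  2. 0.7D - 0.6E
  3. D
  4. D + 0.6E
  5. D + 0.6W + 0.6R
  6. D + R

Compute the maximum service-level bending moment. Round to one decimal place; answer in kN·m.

1. 0.7(217.2) - 0.6(49.4) = 152.0 - 29.6 = 122.4
2. 0.7(217.2) - 0.6(168.1) = 51.2
3. 1.0(217.2) = 217.2
4. 1.0(217.2) + 0.6(168.1) = 217.2 + 100.9 = 318.1
5. 1.0(217.2) + 0.6(49.4) + 0.6(125.6) = 217.2 + 29.6 + 75.4 = 322.2
6. 1.0(217.2) + 1.0(125.6) = 217.2 + 125.6 = 342.8
The controlling combination is 6, giving 342.8 kN·m.

342.8 kN·m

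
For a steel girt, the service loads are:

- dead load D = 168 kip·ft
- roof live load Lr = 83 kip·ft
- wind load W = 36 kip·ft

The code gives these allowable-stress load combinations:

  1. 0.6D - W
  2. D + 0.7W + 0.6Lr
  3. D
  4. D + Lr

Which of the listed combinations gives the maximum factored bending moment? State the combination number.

Combination 4

1. 0.6(168) - 1.0(36) = 100.8 - 36.0 = 64.8
2. 1.0(168) + 0.7(36) + 0.6(83) = 168.0 + 25.2 + 49.8 = 243.0
3. 1.0(168) = 168.0
4. 1.0(168) + 1.0(83) = 168.0 + 83.0 = 251.0
The largest value is 251.0 kip·ft from combination 4.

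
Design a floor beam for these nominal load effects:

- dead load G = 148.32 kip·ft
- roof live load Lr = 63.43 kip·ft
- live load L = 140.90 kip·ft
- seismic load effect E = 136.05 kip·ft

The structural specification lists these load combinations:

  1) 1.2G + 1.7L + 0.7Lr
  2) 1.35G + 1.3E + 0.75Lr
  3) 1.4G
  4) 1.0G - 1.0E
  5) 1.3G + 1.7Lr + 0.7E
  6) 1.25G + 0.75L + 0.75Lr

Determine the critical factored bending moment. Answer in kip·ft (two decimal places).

1) 1.2(148.32) + 1.7(140.90) + 0.7(63.43) = 461.92
2) 1.35(148.32) + 1.3(136.05) + 0.75(63.43) = 424.67
3) 1.4(148.32) = 207.65
4) 1.0(148.32) - 1.0(136.05) = 12.27
5) 1.3(148.32) + 1.7(63.43) + 0.7(136.05) = 395.88
6) 1.25(148.32) + 0.75(140.90) + 0.75(63.43) = 338.65
Combination 1 governs: M_u = 461.92 kip·ft.

461.92 kip·ft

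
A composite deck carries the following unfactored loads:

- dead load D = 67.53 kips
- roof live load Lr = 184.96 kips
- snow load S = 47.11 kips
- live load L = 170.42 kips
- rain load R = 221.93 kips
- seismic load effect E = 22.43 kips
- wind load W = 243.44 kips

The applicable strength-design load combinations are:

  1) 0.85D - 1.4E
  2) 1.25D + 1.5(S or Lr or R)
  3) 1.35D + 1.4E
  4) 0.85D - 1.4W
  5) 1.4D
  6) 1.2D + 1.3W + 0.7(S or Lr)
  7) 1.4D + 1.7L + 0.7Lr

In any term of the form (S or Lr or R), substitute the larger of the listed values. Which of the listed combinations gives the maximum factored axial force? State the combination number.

Combination 6

(S or Lr or R) → R = 221.93 kips; (S or Lr) → Lr = 184.96 kips.
1) 0.85(67.53) - 1.4(22.43) = 57.40 - 31.40 = 26.00
2) 1.25(67.53) + 1.5(221.93) = 84.41 + 332.90 = 417.31
3) 1.35(67.53) + 1.4(22.43) = 91.17 + 31.40 = 122.57
4) 0.85(67.53) - 1.4(243.44) = 57.40 - 340.82 = -283.42
5) 1.4(67.53) = 94.54
6) 1.2(67.53) + 1.3(243.44) + 0.7(184.96) = 81.04 + 316.47 + 129.47 = 526.98
7) 1.4(67.53) + 1.7(170.42) + 0.7(184.96) = 513.73
The largest value is 526.98 kips from combination 6.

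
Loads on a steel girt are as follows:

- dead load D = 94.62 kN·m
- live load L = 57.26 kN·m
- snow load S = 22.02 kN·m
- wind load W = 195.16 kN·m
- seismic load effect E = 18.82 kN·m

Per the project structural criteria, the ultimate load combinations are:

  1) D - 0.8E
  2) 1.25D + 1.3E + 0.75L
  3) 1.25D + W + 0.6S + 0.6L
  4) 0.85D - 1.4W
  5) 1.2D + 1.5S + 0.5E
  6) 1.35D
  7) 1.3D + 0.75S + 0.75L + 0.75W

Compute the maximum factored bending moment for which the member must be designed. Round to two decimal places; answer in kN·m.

1) 1.0(94.62) - 0.8(18.82) = 94.62 - 15.06 = 79.56
2) 1.25(94.62) + 1.3(18.82) + 0.75(57.26) = 185.69
3) 1.25(94.62) + 1.0(195.16) + 0.6(22.02) + 0.6(57.26) = 361.00
4) 0.85(94.62) - 1.4(195.16) = -192.80
5) 1.2(94.62) + 1.5(22.02) + 0.5(18.82) = 113.54 + 33.03 + 9.41 = 155.98
6) 1.35(94.62) = 127.74
7) 1.3(94.62) + 0.75(22.02) + 0.75(57.26) + 0.75(195.16) = 328.84
The controlling combination is 3, giving 361.00 kN·m.

361.00 kN·m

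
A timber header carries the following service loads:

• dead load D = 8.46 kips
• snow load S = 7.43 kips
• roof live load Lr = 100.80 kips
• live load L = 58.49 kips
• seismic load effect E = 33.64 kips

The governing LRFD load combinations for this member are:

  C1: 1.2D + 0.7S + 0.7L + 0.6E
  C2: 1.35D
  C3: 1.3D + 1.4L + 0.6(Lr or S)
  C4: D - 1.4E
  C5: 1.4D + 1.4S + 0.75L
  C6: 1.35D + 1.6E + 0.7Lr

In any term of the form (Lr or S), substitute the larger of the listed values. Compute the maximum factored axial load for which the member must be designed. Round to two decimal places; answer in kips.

153.36 kips

(Lr or S) → Lr = 100.80 kips.
C1: 1.2(8.46) + 0.7(7.43) + 0.7(58.49) + 0.6(33.64) = 76.48
C2: 1.35(8.46) = 11.42
C3: 1.3(8.46) + 1.4(58.49) + 0.6(100.80) = 153.36
C4: 1.0(8.46) - 1.4(33.64) = -38.64
C5: 1.4(8.46) + 1.4(7.43) + 0.75(58.49) = 66.11
C6: 1.35(8.46) + 1.6(33.64) + 0.7(100.80) = 135.81
The controlling combination is 3, giving 153.36 kips.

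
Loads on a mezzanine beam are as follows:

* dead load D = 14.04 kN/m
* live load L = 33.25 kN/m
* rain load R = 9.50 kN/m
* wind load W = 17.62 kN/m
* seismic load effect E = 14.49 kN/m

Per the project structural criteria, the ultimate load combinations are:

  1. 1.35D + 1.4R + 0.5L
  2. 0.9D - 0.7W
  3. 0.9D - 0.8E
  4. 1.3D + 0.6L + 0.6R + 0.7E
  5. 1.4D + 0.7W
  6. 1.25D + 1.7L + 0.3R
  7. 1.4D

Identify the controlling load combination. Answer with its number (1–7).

Combination 6

1. 1.35(14.04) + 1.4(9.50) + 0.5(33.25) = 18.95 + 13.30 + 16.63 = 48.88
2. 0.9(14.04) - 0.7(17.62) = 0.30
3. 0.9(14.04) - 0.8(14.49) = 1.04
4. 1.3(14.04) + 0.6(33.25) + 0.6(9.50) + 0.7(14.49) = 54.05
5. 1.4(14.04) + 0.7(17.62) = 19.66 + 12.33 = 31.99
6. 1.25(14.04) + 1.7(33.25) + 0.3(9.50) = 17.55 + 56.53 + 2.85 = 76.93
7. 1.4(14.04) = 19.66
The largest value is 76.93 kN/m from combination 6.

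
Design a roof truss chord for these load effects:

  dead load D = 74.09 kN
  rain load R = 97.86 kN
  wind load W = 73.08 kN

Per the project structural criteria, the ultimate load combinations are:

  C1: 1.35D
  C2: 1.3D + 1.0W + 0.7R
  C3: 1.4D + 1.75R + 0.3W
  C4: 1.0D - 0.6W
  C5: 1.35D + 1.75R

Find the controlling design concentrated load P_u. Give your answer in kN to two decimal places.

296.91 kN

C1: 1.35(74.09) = 100.02
C2: 1.3(74.09) + 1.0(73.08) + 0.7(97.86) = 96.32 + 73.08 + 68.50 = 237.90
C3: 1.4(74.09) + 1.75(97.86) + 0.3(73.08) = 103.73 + 171.26 + 21.92 = 296.91
C4: 1.0(74.09) - 0.6(73.08) = 74.09 - 43.85 = 30.24
C5: 1.35(74.09) + 1.75(97.86) = 100.02 + 171.26 = 271.28
Combination 3 governs: P_u = 296.91 kN.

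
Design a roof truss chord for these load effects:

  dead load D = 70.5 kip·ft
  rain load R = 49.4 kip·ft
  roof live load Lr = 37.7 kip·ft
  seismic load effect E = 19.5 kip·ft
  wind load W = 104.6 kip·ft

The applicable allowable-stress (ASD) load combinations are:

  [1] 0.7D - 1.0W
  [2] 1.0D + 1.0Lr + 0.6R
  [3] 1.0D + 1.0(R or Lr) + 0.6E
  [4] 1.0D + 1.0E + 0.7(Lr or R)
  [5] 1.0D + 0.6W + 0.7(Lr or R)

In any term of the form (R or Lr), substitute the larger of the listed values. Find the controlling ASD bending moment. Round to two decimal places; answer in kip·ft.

167.84 kip·ft

(R or Lr) → R = 49.4 kip·ft; (Lr or R) → R = 49.4 kip·ft.
[1] 0.7(70.5) - 1.0(104.6) = 49.35 - 104.60 = -55.25
[2] 1.0(70.5) + 1.0(37.7) + 0.6(49.4) = 70.50 + 37.70 + 29.64 = 137.84
[3] 1.0(70.5) + 1.0(49.4) + 0.6(19.5) = 70.50 + 49.40 + 11.70 = 131.60
[4] 1.0(70.5) + 1.0(19.5) + 0.7(49.4) = 70.50 + 19.50 + 34.58 = 124.58
[5] 1.0(70.5) + 0.6(104.6) + 0.7(49.4) = 70.50 + 62.76 + 34.58 = 167.84
Combination 5 governs: M = 167.84 kip·ft.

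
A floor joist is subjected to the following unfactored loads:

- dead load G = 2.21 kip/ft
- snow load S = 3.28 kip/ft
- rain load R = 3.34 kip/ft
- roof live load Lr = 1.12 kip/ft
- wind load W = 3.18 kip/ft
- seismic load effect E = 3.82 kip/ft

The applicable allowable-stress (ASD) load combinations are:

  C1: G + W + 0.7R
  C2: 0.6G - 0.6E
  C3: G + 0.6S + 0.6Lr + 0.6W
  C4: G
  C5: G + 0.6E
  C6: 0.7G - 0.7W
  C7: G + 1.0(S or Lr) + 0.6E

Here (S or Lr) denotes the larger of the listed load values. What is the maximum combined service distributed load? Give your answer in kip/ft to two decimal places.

7.78 kip/ft

(S or Lr) → S = 3.28 kip/ft.
C1: 1.0(2.21) + 1.0(3.18) + 0.7(3.34) = 7.73
C2: 0.6(2.21) - 0.6(3.82) = -0.97
C3: 1.0(2.21) + 0.6(3.28) + 0.6(1.12) + 0.6(3.18) = 6.76
C4: 1.0(2.21) = 2.21
C5: 1.0(2.21) + 0.6(3.82) = 4.50
C6: 0.7(2.21) - 0.7(3.18) = -0.68
C7: 1.0(2.21) + 1.0(3.28) + 0.6(3.82) = 7.78
Combination 7 governs: w = 7.78 kip/ft.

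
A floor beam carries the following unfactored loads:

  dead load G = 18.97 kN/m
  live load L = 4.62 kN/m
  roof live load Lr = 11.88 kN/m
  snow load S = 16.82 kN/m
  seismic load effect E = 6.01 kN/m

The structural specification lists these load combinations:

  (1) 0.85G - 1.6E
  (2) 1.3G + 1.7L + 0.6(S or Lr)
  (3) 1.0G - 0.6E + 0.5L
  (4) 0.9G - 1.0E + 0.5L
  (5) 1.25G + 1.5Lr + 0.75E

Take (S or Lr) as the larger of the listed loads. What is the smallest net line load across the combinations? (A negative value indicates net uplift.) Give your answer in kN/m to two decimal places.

(S or Lr) → S = 16.82 kN/m.
(1) 0.85(18.97) - 1.6(6.01) = 6.51
(2) 1.3(18.97) + 1.7(4.62) + 0.6(16.82) = 42.61
(3) 1.0(18.97) - 0.6(6.01) + 0.5(4.62) = 18.97 - 3.61 + 2.31 = 17.67
(4) 0.9(18.97) - 1.0(6.01) + 0.5(4.62) = 17.07 - 6.01 + 2.31 = 13.37
(5) 1.25(18.97) + 1.5(11.88) + 0.75(6.01) = 23.71 + 17.82 + 4.51 = 46.04
Combination 1 gives the minimum: 6.51 kN/m.

6.51 kN/m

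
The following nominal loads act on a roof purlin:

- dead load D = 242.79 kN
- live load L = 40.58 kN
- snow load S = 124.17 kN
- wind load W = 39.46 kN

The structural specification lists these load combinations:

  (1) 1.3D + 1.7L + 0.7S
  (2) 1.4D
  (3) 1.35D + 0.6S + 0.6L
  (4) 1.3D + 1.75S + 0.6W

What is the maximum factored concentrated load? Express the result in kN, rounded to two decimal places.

556.60 kN

(1) 1.3(242.79) + 1.7(40.58) + 0.7(124.17) = 471.53
(2) 1.4(242.79) = 339.91
(3) 1.35(242.79) + 0.6(124.17) + 0.6(40.58) = 327.77 + 74.50 + 24.35 = 426.62
(4) 1.3(242.79) + 1.75(124.17) + 0.6(39.46) = 556.60
The controlling combination is 4, giving 556.60 kN.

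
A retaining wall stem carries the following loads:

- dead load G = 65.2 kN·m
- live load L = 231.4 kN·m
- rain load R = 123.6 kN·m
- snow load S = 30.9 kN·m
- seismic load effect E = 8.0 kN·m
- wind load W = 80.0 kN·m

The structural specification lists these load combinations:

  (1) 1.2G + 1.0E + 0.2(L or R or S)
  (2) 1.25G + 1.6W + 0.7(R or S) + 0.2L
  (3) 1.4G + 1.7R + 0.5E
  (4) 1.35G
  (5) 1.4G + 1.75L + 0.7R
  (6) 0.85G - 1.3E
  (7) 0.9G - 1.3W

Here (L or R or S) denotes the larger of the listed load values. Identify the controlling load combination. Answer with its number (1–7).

Combination 5

(L or R or S) → L = 231.4 kN·m; (R or S) → R = 123.6 kN·m.
(1) 1.2(65.2) + 1.0(8.0) + 0.2(231.4) = 78.24 + 8.00 + 46.28 = 132.52
(2) 1.25(65.2) + 1.6(80.0) + 0.7(123.6) + 0.2(231.4) = 81.50 + 128.00 + 86.52 + 46.28 = 342.30
(3) 1.4(65.2) + 1.7(123.6) + 0.5(8.0) = 91.28 + 210.12 + 4.00 = 305.40
(4) 1.35(65.2) = 88.02
(5) 1.4(65.2) + 1.75(231.4) + 0.7(123.6) = 91.28 + 404.95 + 86.52 = 582.75
(6) 0.85(65.2) - 1.3(8.0) = 55.42 - 10.40 = 45.02
(7) 0.9(65.2) - 1.3(80.0) = 58.68 - 104.00 = -45.32
The largest value is 582.75 kN·m from combination 5.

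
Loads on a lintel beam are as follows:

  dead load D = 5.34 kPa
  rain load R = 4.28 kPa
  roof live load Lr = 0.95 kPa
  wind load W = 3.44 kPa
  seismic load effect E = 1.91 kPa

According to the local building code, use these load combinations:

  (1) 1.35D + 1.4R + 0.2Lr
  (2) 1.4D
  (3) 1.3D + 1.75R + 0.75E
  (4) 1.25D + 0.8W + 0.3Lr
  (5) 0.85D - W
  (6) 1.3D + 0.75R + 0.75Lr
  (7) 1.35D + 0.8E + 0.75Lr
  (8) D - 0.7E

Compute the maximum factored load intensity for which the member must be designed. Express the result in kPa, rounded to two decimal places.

15.86 kPa

(1) 1.35(5.34) + 1.4(4.28) + 0.2(0.95) = 13.39
(2) 1.4(5.34) = 7.48
(3) 1.3(5.34) + 1.75(4.28) + 0.75(1.91) = 15.86
(4) 1.25(5.34) + 0.8(3.44) + 0.3(0.95) = 9.71
(5) 0.85(5.34) - 1.0(3.44) = 1.10
(6) 1.3(5.34) + 0.75(4.28) + 0.75(0.95) = 10.86
(7) 1.35(5.34) + 0.8(1.91) + 0.75(0.95) = 9.45
(8) 1.0(5.34) - 0.7(1.91) = 4.00
The controlling combination is 3, giving 15.86 kPa.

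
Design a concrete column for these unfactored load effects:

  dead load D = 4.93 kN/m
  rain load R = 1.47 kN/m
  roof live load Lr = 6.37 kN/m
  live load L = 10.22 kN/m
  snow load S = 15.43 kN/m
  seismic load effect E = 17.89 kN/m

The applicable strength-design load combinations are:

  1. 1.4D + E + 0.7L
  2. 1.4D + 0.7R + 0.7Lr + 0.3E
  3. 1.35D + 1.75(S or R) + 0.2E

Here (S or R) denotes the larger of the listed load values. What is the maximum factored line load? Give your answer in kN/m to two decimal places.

37.24 kN/m

(S or R) → S = 15.43 kN/m.
1. 1.4(4.93) + 1.0(17.89) + 0.7(10.22) = 31.95
2. 1.4(4.93) + 0.7(1.47) + 0.7(6.37) + 0.3(17.89) = 6.90 + 1.03 + 4.46 + 5.37 = 17.76
3. 1.35(4.93) + 1.75(15.43) + 0.2(17.89) = 6.66 + 27.00 + 3.58 = 37.24
Maximum is from combination 3.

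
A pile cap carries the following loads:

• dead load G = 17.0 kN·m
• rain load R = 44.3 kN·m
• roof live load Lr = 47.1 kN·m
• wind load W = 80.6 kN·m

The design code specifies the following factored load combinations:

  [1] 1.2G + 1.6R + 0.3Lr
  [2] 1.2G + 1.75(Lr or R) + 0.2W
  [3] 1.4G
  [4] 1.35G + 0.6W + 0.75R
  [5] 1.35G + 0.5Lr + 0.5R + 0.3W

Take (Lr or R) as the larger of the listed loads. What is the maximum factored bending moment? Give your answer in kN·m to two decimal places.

(Lr or R) → Lr = 47.1 kN·m.
[1] 1.2(17.0) + 1.6(44.3) + 0.3(47.1) = 105.41
[2] 1.2(17.0) + 1.75(47.1) + 0.2(80.6) = 118.95
[3] 1.4(17.0) = 23.80
[4] 1.35(17.0) + 0.6(80.6) + 0.75(44.3) = 104.54
[5] 1.35(17.0) + 0.5(47.1) + 0.5(44.3) + 0.3(80.6) = 92.83
The controlling combination is 2, giving 118.95 kN·m.

118.95 kN·m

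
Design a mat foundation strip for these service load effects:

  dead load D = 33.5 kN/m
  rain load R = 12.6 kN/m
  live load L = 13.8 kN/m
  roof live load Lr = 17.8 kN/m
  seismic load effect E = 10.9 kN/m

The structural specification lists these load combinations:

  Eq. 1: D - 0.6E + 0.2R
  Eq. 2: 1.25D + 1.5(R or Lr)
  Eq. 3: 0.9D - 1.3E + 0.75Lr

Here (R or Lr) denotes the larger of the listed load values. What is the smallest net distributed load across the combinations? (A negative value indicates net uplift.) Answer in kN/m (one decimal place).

29.3 kN/m

(R or Lr) → Lr = 17.8 kN/m.
Eq. 1: 1.0(33.5) - 0.6(10.9) + 0.2(12.6) = 29.5
Eq. 2: 1.25(33.5) + 1.5(17.8) = 68.6
Eq. 3: 0.9(33.5) - 1.3(10.9) + 0.75(17.8) = 29.3
Combination 3 gives the minimum: 29.3 kN/m.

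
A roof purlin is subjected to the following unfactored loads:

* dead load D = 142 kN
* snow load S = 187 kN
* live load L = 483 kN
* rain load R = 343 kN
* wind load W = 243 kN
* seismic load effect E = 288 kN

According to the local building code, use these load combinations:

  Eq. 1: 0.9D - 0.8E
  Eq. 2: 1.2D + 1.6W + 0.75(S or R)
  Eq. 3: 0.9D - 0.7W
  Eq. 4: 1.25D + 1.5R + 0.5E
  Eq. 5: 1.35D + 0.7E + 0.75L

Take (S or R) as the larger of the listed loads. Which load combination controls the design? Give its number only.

Combination 4

(S or R) → R = 343 kN.
Eq. 1: 0.9(142) - 0.8(288) = 127.80 - 230.40 = -102.60
Eq. 2: 1.2(142) + 1.6(243) + 0.75(343) = 170.40 + 388.80 + 257.25 = 816.45
Eq. 3: 0.9(142) - 0.7(243) = 127.80 - 170.10 = -42.30
Eq. 4: 1.25(142) + 1.5(343) + 0.5(288) = 177.50 + 514.50 + 144.00 = 836.00
Eq. 5: 1.35(142) + 0.7(288) + 0.75(483) = 191.70 + 201.60 + 362.25 = 755.55
The largest value is 836.00 kN from combination 4.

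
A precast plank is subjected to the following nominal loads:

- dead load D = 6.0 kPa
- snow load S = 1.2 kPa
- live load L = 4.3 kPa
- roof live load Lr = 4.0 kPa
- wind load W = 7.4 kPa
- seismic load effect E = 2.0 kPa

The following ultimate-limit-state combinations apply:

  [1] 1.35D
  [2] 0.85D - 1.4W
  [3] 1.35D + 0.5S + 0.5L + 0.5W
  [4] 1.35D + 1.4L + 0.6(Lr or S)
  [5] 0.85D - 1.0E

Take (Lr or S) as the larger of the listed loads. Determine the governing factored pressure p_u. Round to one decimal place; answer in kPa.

(Lr or S) → Lr = 4.0 kPa.
[1] 1.35(6.0) = 8.1
[2] 0.85(6.0) - 1.4(7.4) = 5.1 - 10.4 = -5.3
[3] 1.35(6.0) + 0.5(1.2) + 0.5(4.3) + 0.5(7.4) = 8.1 + 0.6 + 2.2 + 3.7 = 14.6
[4] 1.35(6.0) + 1.4(4.3) + 0.6(4.0) = 8.1 + 6.0 + 2.4 = 16.5
[5] 0.85(6.0) - 1.0(2.0) = 5.1 - 2.0 = 3.1
The controlling combination is 4, giving 16.5 kPa.

16.5 kPa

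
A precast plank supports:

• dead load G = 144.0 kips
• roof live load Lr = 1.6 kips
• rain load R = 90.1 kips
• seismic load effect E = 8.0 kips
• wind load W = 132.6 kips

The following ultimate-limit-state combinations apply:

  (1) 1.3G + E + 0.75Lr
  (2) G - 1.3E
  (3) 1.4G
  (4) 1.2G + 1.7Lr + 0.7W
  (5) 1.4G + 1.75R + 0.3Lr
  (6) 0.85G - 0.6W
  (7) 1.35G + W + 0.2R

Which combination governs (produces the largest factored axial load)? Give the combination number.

Combination 5

(1) 1.3(144.0) + 1.0(8.0) + 0.75(1.6) = 187.20 + 8.00 + 1.20 = 196.40
(2) 1.0(144.0) - 1.3(8.0) = 144.00 - 10.40 = 133.60
(3) 1.4(144.0) = 201.60
(4) 1.2(144.0) + 1.7(1.6) + 0.7(132.6) = 172.80 + 2.72 + 92.82 = 268.34
(5) 1.4(144.0) + 1.75(90.1) + 0.3(1.6) = 201.60 + 157.68 + 0.48 = 359.76
(6) 0.85(144.0) - 0.6(132.6) = 122.40 - 79.56 = 42.84
(7) 1.35(144.0) + 1.0(132.6) + 0.2(90.1) = 194.40 + 132.60 + 18.02 = 345.02
The largest value is 359.76 kips from combination 5.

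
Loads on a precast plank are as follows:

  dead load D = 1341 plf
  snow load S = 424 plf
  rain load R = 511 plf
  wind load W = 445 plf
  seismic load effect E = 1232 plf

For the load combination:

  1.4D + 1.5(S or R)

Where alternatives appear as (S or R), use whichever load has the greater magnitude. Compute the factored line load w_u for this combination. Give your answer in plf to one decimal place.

(S or R) → R = 511 plf.
1.4(1341) + 1.5(511) = 2643.9
w_u = 2643.9 plf.

2643.9 plf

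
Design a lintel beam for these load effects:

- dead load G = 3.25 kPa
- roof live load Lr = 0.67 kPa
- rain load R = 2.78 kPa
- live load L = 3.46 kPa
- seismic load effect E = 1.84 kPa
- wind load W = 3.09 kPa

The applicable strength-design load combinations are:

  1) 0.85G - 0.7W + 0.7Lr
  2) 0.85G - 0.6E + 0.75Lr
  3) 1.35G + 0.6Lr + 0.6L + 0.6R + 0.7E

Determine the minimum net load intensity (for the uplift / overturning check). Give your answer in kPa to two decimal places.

1.07 kPa

1) 0.85(3.25) - 0.7(3.09) + 0.7(0.67) = 1.07
2) 0.85(3.25) - 0.6(1.84) + 0.75(0.67) = 2.16
3) 1.35(3.25) + 0.6(0.67) + 0.6(3.46) + 0.6(2.78) + 0.7(1.84) = 9.82
Combination 1 gives the minimum: 1.07 kPa.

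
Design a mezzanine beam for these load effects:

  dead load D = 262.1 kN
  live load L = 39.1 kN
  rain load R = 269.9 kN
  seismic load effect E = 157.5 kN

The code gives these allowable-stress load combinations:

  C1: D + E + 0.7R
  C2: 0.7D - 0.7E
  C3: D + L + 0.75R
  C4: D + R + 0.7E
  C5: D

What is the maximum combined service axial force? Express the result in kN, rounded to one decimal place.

C1: 1.0(262.1) + 1.0(157.5) + 0.7(269.9) = 262.1 + 157.5 + 188.9 = 608.5
C2: 0.7(262.1) - 0.7(157.5) = 183.5 - 110.3 = 73.2
C3: 1.0(262.1) + 1.0(39.1) + 0.75(269.9) = 262.1 + 39.1 + 202.4 = 503.6
C4: 1.0(262.1) + 1.0(269.9) + 0.7(157.5) = 262.1 + 269.9 + 110.3 = 642.3
C5: 1.0(262.1) = 262.1
Combination 4 governs: N = 642.3 kN.

642.3 kN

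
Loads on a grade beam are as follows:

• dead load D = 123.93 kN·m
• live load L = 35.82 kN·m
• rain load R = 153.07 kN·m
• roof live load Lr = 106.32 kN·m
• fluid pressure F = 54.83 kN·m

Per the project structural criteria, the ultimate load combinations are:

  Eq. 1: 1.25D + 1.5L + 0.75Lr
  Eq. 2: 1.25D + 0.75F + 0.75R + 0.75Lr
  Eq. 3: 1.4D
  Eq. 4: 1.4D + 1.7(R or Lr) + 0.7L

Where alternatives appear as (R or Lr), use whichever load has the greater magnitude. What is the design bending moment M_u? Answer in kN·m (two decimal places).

(R or Lr) → R = 153.07 kN·m.
Eq. 1: 1.25(123.93) + 1.5(35.82) + 0.75(106.32) = 154.91 + 53.73 + 79.74 = 288.38
Eq. 2: 1.25(123.93) + 0.75(54.83) + 0.75(153.07) + 0.75(106.32) = 390.58
Eq. 3: 1.4(123.93) = 173.50
Eq. 4: 1.4(123.93) + 1.7(153.07) + 0.7(35.82) = 458.80
Combination 4 governs: M_u = 458.80 kN·m.

458.80 kN·m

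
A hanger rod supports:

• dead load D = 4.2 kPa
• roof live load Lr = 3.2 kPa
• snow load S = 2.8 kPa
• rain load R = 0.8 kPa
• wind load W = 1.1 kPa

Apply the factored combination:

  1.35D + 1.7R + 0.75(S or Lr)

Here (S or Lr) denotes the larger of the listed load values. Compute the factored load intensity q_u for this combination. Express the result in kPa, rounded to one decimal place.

(S or Lr) → Lr = 3.2 kPa.
1.35(4.2) + 1.7(0.8) + 0.75(3.2) = 9.4
q_u = 9.4 kPa.

9.4 kPa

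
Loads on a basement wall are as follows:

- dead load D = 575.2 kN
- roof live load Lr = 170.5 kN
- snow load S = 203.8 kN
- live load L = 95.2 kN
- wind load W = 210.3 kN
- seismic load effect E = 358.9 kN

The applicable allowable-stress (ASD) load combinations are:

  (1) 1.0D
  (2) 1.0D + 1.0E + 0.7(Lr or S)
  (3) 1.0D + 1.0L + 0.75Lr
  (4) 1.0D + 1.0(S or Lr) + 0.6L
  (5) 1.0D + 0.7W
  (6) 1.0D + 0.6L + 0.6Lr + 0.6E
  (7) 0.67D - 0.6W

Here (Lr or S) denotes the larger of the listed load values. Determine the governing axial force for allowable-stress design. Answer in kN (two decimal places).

1076.76 kN

(Lr or S) → S = 203.8 kN; (S or Lr) → S = 203.8 kN.
(1) 1.0(575.2) = 575.20
(2) 1.0(575.2) + 1.0(358.9) + 0.7(203.8) = 575.20 + 358.90 + 142.66 = 1076.76
(3) 1.0(575.2) + 1.0(95.2) + 0.75(170.5) = 575.20 + 95.20 + 127.88 = 798.28
(4) 1.0(575.2) + 1.0(203.8) + 0.6(95.2) = 575.20 + 203.80 + 57.12 = 836.12
(5) 1.0(575.2) + 0.7(210.3) = 575.20 + 147.21 = 722.41
(6) 1.0(575.2) + 0.6(95.2) + 0.6(170.5) + 0.6(358.9) = 575.20 + 57.12 + 102.30 + 215.34 = 949.96
(7) 0.67(575.2) - 0.6(210.3) = 385.38 - 126.18 = 259.20
The controlling combination is 2, giving 1076.76 kN.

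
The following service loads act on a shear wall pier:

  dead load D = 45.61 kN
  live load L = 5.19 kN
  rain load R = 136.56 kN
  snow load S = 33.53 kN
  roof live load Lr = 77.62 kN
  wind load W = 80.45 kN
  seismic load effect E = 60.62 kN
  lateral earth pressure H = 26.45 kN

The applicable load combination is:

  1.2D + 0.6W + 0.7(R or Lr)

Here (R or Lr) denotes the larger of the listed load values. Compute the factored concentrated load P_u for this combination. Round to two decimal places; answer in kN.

198.59 kN

(R or Lr) → R = 136.56 kN.
1.2(45.61) + 0.6(80.45) + 0.7(136.56) = 54.73 + 48.27 + 95.59 = 198.59
P_u = 198.59 kN.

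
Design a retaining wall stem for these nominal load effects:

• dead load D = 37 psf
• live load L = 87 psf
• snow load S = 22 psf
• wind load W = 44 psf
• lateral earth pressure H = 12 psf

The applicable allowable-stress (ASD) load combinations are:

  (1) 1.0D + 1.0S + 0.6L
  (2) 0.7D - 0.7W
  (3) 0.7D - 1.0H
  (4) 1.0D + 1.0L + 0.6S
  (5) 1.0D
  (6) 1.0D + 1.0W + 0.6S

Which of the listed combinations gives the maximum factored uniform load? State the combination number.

Combination 4

(1) 1.0(37) + 1.0(22) + 0.6(87) = 37.0 + 22.0 + 52.2 = 111.2
(2) 0.7(37) - 0.7(44) = 25.9 - 30.8 = -4.9
(3) 0.7(37) - 1.0(12) = 25.9 - 12.0 = 13.9
(4) 1.0(37) + 1.0(87) + 0.6(22) = 37.0 + 87.0 + 13.2 = 137.2
(5) 1.0(37) = 37.0
(6) 1.0(37) + 1.0(44) + 0.6(22) = 37.0 + 44.0 + 13.2 = 94.2
The largest value is 137.2 psf from combination 4.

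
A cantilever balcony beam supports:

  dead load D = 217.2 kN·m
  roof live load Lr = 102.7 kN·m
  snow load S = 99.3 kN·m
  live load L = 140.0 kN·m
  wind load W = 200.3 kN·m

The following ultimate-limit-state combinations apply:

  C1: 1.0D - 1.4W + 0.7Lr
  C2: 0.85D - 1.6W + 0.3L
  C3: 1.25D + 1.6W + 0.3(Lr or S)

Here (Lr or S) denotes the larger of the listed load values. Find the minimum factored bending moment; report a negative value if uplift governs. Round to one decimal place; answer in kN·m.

(Lr or S) → Lr = 102.7 kN·m.
C1: 1.0(217.2) - 1.4(200.3) + 0.7(102.7) = 217.2 - 280.4 + 71.9 = 8.7
C2: 0.85(217.2) - 1.6(200.3) + 0.3(140.0) = 184.6 - 320.5 + 42.0 = -93.9
C3: 1.25(217.2) + 1.6(200.3) + 0.3(102.7) = 271.5 + 320.5 + 30.8 = 622.8
Combination 2 gives the minimum: -93.9 kN·m.

-93.9 kN·m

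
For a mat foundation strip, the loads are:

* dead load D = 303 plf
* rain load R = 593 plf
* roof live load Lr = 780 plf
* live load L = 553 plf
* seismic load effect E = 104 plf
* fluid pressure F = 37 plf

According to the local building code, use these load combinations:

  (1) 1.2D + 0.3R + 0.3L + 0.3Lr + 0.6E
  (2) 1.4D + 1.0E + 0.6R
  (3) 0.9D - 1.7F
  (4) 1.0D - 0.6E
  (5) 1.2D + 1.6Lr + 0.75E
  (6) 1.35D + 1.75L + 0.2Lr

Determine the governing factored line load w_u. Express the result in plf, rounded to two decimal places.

(1) 1.2(303) + 0.3(593) + 0.3(553) + 0.3(780) + 0.6(104) = 363.60 + 177.90 + 165.90 + 234.00 + 62.40 = 1003.80
(2) 1.4(303) + 1.0(104) + 0.6(593) = 424.20 + 104.00 + 355.80 = 884.00
(3) 0.9(303) - 1.7(37) = 272.70 - 62.90 = 209.80
(4) 1.0(303) - 0.6(104) = 303.00 - 62.40 = 240.60
(5) 1.2(303) + 1.6(780) + 0.75(104) = 363.60 + 1248.00 + 78.00 = 1689.60
(6) 1.35(303) + 1.75(553) + 0.2(780) = 409.05 + 967.75 + 156.00 = 1532.80
The controlling combination is 5, giving 1689.60 plf.

1689.60 plf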